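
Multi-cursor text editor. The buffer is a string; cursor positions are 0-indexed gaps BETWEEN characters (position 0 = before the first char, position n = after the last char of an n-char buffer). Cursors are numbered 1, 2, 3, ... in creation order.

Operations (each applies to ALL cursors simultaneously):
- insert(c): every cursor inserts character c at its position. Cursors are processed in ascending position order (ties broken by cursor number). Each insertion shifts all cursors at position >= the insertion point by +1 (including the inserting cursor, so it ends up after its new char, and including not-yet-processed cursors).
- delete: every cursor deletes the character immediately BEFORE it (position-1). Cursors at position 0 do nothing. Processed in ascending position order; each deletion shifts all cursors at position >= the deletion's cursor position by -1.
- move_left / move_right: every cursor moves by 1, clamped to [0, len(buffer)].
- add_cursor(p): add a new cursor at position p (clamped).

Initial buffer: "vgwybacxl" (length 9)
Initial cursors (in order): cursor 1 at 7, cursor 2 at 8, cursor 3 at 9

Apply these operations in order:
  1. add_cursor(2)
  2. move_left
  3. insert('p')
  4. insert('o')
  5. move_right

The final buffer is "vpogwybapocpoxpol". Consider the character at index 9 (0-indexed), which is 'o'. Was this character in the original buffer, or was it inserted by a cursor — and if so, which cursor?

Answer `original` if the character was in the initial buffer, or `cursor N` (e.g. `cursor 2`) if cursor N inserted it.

Answer: cursor 1

Derivation:
After op 1 (add_cursor(2)): buffer="vgwybacxl" (len 9), cursors c4@2 c1@7 c2@8 c3@9, authorship .........
After op 2 (move_left): buffer="vgwybacxl" (len 9), cursors c4@1 c1@6 c2@7 c3@8, authorship .........
After op 3 (insert('p')): buffer="vpgwybapcpxpl" (len 13), cursors c4@2 c1@8 c2@10 c3@12, authorship .4.....1.2.3.
After op 4 (insert('o')): buffer="vpogwybapocpoxpol" (len 17), cursors c4@3 c1@10 c2@13 c3@16, authorship .44.....11.22.33.
After op 5 (move_right): buffer="vpogwybapocpoxpol" (len 17), cursors c4@4 c1@11 c2@14 c3@17, authorship .44.....11.22.33.
Authorship (.=original, N=cursor N): . 4 4 . . . . . 1 1 . 2 2 . 3 3 .
Index 9: author = 1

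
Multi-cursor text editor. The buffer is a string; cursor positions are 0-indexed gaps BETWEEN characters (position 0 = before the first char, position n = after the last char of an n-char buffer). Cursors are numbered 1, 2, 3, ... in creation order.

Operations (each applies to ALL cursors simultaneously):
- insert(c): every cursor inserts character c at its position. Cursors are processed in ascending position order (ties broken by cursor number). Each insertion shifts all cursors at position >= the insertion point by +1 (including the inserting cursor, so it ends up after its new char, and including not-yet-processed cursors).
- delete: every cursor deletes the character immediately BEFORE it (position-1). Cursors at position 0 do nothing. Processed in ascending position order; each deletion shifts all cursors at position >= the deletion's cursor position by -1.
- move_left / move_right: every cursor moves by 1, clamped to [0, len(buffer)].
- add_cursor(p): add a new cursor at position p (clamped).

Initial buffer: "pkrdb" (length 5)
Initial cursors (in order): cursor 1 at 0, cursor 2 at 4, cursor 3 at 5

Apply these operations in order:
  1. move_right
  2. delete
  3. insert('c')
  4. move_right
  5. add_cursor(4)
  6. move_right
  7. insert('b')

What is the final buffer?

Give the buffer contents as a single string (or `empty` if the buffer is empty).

After op 1 (move_right): buffer="pkrdb" (len 5), cursors c1@1 c2@5 c3@5, authorship .....
After op 2 (delete): buffer="kr" (len 2), cursors c1@0 c2@2 c3@2, authorship ..
After op 3 (insert('c')): buffer="ckrcc" (len 5), cursors c1@1 c2@5 c3@5, authorship 1..23
After op 4 (move_right): buffer="ckrcc" (len 5), cursors c1@2 c2@5 c3@5, authorship 1..23
After op 5 (add_cursor(4)): buffer="ckrcc" (len 5), cursors c1@2 c4@4 c2@5 c3@5, authorship 1..23
After op 6 (move_right): buffer="ckrcc" (len 5), cursors c1@3 c2@5 c3@5 c4@5, authorship 1..23
After op 7 (insert('b')): buffer="ckrbccbbb" (len 9), cursors c1@4 c2@9 c3@9 c4@9, authorship 1..123234

Answer: ckrbccbbb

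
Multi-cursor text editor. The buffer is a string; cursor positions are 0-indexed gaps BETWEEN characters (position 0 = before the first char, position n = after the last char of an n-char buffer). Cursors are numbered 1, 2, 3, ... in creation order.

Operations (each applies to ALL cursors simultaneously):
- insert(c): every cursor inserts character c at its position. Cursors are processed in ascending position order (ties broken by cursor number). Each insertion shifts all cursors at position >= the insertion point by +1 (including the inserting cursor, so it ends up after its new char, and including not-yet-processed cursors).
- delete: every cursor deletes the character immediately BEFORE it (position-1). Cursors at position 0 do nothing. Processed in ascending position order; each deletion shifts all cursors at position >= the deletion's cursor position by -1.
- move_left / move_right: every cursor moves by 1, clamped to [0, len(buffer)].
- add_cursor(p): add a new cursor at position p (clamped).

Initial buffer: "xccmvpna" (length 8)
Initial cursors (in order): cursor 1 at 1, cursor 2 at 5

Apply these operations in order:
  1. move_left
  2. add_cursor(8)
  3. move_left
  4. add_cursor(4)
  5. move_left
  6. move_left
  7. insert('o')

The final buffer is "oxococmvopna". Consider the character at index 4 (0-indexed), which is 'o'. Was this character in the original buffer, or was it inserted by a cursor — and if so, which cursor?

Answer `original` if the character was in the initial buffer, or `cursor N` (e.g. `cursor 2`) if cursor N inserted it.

Answer: cursor 4

Derivation:
After op 1 (move_left): buffer="xccmvpna" (len 8), cursors c1@0 c2@4, authorship ........
After op 2 (add_cursor(8)): buffer="xccmvpna" (len 8), cursors c1@0 c2@4 c3@8, authorship ........
After op 3 (move_left): buffer="xccmvpna" (len 8), cursors c1@0 c2@3 c3@7, authorship ........
After op 4 (add_cursor(4)): buffer="xccmvpna" (len 8), cursors c1@0 c2@3 c4@4 c3@7, authorship ........
After op 5 (move_left): buffer="xccmvpna" (len 8), cursors c1@0 c2@2 c4@3 c3@6, authorship ........
After op 6 (move_left): buffer="xccmvpna" (len 8), cursors c1@0 c2@1 c4@2 c3@5, authorship ........
After op 7 (insert('o')): buffer="oxococmvopna" (len 12), cursors c1@1 c2@3 c4@5 c3@9, authorship 1.2.4...3...
Authorship (.=original, N=cursor N): 1 . 2 . 4 . . . 3 . . .
Index 4: author = 4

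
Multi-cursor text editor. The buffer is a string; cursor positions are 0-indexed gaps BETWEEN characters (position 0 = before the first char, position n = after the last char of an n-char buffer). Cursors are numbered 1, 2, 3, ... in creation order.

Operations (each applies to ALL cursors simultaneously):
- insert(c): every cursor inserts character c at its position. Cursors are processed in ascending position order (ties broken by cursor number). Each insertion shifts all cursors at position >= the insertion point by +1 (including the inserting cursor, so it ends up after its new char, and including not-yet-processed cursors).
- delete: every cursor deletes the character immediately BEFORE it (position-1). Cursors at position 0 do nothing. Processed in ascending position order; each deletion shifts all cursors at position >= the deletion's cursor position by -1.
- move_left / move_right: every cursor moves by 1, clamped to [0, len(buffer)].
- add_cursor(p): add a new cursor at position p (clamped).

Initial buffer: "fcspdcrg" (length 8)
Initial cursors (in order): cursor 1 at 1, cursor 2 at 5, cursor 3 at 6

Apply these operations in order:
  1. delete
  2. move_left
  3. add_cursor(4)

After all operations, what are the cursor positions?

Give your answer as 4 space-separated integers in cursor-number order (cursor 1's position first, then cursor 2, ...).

Answer: 0 2 2 4

Derivation:
After op 1 (delete): buffer="csprg" (len 5), cursors c1@0 c2@3 c3@3, authorship .....
After op 2 (move_left): buffer="csprg" (len 5), cursors c1@0 c2@2 c3@2, authorship .....
After op 3 (add_cursor(4)): buffer="csprg" (len 5), cursors c1@0 c2@2 c3@2 c4@4, authorship .....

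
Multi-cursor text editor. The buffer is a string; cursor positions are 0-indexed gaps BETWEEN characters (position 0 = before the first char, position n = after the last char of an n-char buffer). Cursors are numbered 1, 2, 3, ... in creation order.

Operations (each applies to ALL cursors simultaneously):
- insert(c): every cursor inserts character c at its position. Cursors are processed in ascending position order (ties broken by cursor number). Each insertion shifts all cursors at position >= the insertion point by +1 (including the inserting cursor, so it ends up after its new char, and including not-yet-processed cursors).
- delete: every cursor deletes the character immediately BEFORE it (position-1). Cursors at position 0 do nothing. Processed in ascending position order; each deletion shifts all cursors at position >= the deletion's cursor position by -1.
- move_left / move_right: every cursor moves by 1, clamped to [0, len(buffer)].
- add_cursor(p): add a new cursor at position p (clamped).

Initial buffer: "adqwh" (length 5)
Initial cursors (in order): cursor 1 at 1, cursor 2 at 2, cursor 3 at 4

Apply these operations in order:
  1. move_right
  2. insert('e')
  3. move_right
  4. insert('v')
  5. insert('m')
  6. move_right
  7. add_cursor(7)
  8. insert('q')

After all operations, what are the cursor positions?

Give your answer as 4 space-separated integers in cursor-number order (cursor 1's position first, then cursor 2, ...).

After op 1 (move_right): buffer="adqwh" (len 5), cursors c1@2 c2@3 c3@5, authorship .....
After op 2 (insert('e')): buffer="adeqewhe" (len 8), cursors c1@3 c2@5 c3@8, authorship ..1.2..3
After op 3 (move_right): buffer="adeqewhe" (len 8), cursors c1@4 c2@6 c3@8, authorship ..1.2..3
After op 4 (insert('v')): buffer="adeqvewvhev" (len 11), cursors c1@5 c2@8 c3@11, authorship ..1.12.2.33
After op 5 (insert('m')): buffer="adeqvmewvmhevm" (len 14), cursors c1@6 c2@10 c3@14, authorship ..1.112.22.333
After op 6 (move_right): buffer="adeqvmewvmhevm" (len 14), cursors c1@7 c2@11 c3@14, authorship ..1.112.22.333
After op 7 (add_cursor(7)): buffer="adeqvmewvmhevm" (len 14), cursors c1@7 c4@7 c2@11 c3@14, authorship ..1.112.22.333
After op 8 (insert('q')): buffer="adeqvmeqqwvmhqevmq" (len 18), cursors c1@9 c4@9 c2@14 c3@18, authorship ..1.11214.22.23333

Answer: 9 14 18 9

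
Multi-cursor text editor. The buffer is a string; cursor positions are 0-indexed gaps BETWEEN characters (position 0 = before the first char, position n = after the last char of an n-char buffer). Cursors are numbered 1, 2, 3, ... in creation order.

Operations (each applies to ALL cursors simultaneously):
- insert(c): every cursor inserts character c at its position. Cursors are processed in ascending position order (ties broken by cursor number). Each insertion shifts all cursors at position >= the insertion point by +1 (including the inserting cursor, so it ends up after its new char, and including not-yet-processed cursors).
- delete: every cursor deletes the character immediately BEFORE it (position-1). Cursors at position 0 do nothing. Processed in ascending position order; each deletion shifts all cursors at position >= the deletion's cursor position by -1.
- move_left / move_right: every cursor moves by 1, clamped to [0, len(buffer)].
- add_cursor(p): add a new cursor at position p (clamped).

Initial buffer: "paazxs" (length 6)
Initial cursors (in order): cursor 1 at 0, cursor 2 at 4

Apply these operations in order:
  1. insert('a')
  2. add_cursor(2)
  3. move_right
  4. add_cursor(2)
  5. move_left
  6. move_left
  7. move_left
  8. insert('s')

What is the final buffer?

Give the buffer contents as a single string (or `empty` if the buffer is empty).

After op 1 (insert('a')): buffer="apaazaxs" (len 8), cursors c1@1 c2@6, authorship 1....2..
After op 2 (add_cursor(2)): buffer="apaazaxs" (len 8), cursors c1@1 c3@2 c2@6, authorship 1....2..
After op 3 (move_right): buffer="apaazaxs" (len 8), cursors c1@2 c3@3 c2@7, authorship 1....2..
After op 4 (add_cursor(2)): buffer="apaazaxs" (len 8), cursors c1@2 c4@2 c3@3 c2@7, authorship 1....2..
After op 5 (move_left): buffer="apaazaxs" (len 8), cursors c1@1 c4@1 c3@2 c2@6, authorship 1....2..
After op 6 (move_left): buffer="apaazaxs" (len 8), cursors c1@0 c4@0 c3@1 c2@5, authorship 1....2..
After op 7 (move_left): buffer="apaazaxs" (len 8), cursors c1@0 c3@0 c4@0 c2@4, authorship 1....2..
After op 8 (insert('s')): buffer="sssapaaszaxs" (len 12), cursors c1@3 c3@3 c4@3 c2@8, authorship 1341...2.2..

Answer: sssapaaszaxs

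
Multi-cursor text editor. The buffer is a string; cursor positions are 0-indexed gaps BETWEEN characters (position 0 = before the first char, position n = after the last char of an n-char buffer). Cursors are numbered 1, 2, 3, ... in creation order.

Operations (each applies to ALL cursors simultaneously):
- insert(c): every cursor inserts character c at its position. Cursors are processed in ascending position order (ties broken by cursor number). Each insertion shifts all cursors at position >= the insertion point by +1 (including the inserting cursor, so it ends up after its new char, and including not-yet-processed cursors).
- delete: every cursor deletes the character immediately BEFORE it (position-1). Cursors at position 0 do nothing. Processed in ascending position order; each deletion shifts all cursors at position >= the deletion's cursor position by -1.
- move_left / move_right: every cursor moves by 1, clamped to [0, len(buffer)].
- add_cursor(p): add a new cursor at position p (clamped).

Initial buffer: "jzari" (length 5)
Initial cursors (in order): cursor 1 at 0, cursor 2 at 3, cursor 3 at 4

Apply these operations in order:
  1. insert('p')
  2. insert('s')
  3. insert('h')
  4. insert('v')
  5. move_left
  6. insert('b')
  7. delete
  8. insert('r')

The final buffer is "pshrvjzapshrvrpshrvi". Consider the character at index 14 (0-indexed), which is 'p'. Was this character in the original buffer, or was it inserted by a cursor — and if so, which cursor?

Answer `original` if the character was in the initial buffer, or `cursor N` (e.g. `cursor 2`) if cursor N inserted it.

Answer: cursor 3

Derivation:
After op 1 (insert('p')): buffer="pjzaprpi" (len 8), cursors c1@1 c2@5 c3@7, authorship 1...2.3.
After op 2 (insert('s')): buffer="psjzapsrpsi" (len 11), cursors c1@2 c2@7 c3@10, authorship 11...22.33.
After op 3 (insert('h')): buffer="pshjzapshrpshi" (len 14), cursors c1@3 c2@9 c3@13, authorship 111...222.333.
After op 4 (insert('v')): buffer="pshvjzapshvrpshvi" (len 17), cursors c1@4 c2@11 c3@16, authorship 1111...2222.3333.
After op 5 (move_left): buffer="pshvjzapshvrpshvi" (len 17), cursors c1@3 c2@10 c3@15, authorship 1111...2222.3333.
After op 6 (insert('b')): buffer="pshbvjzapshbvrpshbvi" (len 20), cursors c1@4 c2@12 c3@18, authorship 11111...22222.33333.
After op 7 (delete): buffer="pshvjzapshvrpshvi" (len 17), cursors c1@3 c2@10 c3@15, authorship 1111...2222.3333.
After op 8 (insert('r')): buffer="pshrvjzapshrvrpshrvi" (len 20), cursors c1@4 c2@12 c3@18, authorship 11111...22222.33333.
Authorship (.=original, N=cursor N): 1 1 1 1 1 . . . 2 2 2 2 2 . 3 3 3 3 3 .
Index 14: author = 3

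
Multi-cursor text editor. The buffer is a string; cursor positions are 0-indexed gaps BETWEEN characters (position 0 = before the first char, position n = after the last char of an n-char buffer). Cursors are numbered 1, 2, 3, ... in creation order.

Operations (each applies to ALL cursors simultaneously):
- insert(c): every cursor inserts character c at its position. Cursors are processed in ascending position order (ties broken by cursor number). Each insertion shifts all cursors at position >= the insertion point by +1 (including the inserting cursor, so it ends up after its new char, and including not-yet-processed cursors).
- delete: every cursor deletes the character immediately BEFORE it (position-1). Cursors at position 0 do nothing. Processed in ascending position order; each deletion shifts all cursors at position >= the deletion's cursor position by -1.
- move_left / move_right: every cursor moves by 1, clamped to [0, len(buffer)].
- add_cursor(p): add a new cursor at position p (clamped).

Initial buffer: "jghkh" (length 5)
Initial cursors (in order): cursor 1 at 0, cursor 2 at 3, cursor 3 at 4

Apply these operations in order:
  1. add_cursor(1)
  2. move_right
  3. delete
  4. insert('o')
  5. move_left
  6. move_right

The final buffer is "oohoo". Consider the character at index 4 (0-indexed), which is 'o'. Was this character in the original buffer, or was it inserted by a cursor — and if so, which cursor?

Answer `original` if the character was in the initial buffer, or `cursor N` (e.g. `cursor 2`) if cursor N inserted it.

Answer: cursor 3

Derivation:
After op 1 (add_cursor(1)): buffer="jghkh" (len 5), cursors c1@0 c4@1 c2@3 c3@4, authorship .....
After op 2 (move_right): buffer="jghkh" (len 5), cursors c1@1 c4@2 c2@4 c3@5, authorship .....
After op 3 (delete): buffer="h" (len 1), cursors c1@0 c4@0 c2@1 c3@1, authorship .
After op 4 (insert('o')): buffer="oohoo" (len 5), cursors c1@2 c4@2 c2@5 c3@5, authorship 14.23
After op 5 (move_left): buffer="oohoo" (len 5), cursors c1@1 c4@1 c2@4 c3@4, authorship 14.23
After op 6 (move_right): buffer="oohoo" (len 5), cursors c1@2 c4@2 c2@5 c3@5, authorship 14.23
Authorship (.=original, N=cursor N): 1 4 . 2 3
Index 4: author = 3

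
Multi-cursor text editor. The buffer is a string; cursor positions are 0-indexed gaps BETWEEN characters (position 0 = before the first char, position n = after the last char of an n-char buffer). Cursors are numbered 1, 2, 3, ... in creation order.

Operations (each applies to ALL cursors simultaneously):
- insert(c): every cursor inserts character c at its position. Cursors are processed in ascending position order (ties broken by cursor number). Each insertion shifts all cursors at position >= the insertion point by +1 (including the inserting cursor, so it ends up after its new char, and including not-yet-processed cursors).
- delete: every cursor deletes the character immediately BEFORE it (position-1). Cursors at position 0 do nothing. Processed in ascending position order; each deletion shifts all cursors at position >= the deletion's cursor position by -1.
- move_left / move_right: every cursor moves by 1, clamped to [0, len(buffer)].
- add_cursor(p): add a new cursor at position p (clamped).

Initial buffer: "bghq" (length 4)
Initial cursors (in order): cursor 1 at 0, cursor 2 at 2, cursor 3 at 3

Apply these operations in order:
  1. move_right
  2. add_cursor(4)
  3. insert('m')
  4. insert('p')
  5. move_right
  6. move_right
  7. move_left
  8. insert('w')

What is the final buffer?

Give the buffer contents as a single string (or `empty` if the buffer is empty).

Answer: bmpgwhmpqwmmpwwp

Derivation:
After op 1 (move_right): buffer="bghq" (len 4), cursors c1@1 c2@3 c3@4, authorship ....
After op 2 (add_cursor(4)): buffer="bghq" (len 4), cursors c1@1 c2@3 c3@4 c4@4, authorship ....
After op 3 (insert('m')): buffer="bmghmqmm" (len 8), cursors c1@2 c2@5 c3@8 c4@8, authorship .1..2.34
After op 4 (insert('p')): buffer="bmpghmpqmmpp" (len 12), cursors c1@3 c2@7 c3@12 c4@12, authorship .11..22.3434
After op 5 (move_right): buffer="bmpghmpqmmpp" (len 12), cursors c1@4 c2@8 c3@12 c4@12, authorship .11..22.3434
After op 6 (move_right): buffer="bmpghmpqmmpp" (len 12), cursors c1@5 c2@9 c3@12 c4@12, authorship .11..22.3434
After op 7 (move_left): buffer="bmpghmpqmmpp" (len 12), cursors c1@4 c2@8 c3@11 c4@11, authorship .11..22.3434
After op 8 (insert('w')): buffer="bmpgwhmpqwmmpwwp" (len 16), cursors c1@5 c2@10 c3@15 c4@15, authorship .11.1.22.2343344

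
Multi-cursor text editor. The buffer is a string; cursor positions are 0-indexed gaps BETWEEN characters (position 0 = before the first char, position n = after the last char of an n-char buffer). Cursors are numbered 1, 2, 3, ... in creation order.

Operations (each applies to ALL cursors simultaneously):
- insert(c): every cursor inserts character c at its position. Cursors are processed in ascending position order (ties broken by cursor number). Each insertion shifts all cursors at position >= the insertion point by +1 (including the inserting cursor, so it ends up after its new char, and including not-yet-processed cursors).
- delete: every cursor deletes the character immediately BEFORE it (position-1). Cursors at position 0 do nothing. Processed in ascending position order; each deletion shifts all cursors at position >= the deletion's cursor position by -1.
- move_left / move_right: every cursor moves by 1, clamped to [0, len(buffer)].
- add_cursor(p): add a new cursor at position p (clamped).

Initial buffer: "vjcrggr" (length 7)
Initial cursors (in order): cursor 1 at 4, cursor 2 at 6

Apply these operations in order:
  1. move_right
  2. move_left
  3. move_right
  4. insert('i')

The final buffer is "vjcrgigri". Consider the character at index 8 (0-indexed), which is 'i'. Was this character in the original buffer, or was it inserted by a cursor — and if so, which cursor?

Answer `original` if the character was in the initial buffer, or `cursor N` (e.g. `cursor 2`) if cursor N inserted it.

After op 1 (move_right): buffer="vjcrggr" (len 7), cursors c1@5 c2@7, authorship .......
After op 2 (move_left): buffer="vjcrggr" (len 7), cursors c1@4 c2@6, authorship .......
After op 3 (move_right): buffer="vjcrggr" (len 7), cursors c1@5 c2@7, authorship .......
After op 4 (insert('i')): buffer="vjcrgigri" (len 9), cursors c1@6 c2@9, authorship .....1..2
Authorship (.=original, N=cursor N): . . . . . 1 . . 2
Index 8: author = 2

Answer: cursor 2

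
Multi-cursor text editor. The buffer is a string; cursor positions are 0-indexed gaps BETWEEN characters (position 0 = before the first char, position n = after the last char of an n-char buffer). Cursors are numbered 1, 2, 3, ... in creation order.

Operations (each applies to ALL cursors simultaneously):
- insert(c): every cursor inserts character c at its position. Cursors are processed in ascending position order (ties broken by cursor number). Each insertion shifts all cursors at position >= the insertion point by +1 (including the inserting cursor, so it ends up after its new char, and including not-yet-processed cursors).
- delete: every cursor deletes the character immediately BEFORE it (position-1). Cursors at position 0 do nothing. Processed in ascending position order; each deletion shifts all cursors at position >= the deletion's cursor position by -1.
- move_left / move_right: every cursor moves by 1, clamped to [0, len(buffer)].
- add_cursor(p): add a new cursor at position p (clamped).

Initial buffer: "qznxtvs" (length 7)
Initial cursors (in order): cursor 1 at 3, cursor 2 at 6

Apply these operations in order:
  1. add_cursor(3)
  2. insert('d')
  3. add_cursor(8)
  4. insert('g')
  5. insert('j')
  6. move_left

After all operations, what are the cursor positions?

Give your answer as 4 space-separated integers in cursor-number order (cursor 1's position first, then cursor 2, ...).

Answer: 8 16 8 13

Derivation:
After op 1 (add_cursor(3)): buffer="qznxtvs" (len 7), cursors c1@3 c3@3 c2@6, authorship .......
After op 2 (insert('d')): buffer="qznddxtvds" (len 10), cursors c1@5 c3@5 c2@9, authorship ...13...2.
After op 3 (add_cursor(8)): buffer="qznddxtvds" (len 10), cursors c1@5 c3@5 c4@8 c2@9, authorship ...13...2.
After op 4 (insert('g')): buffer="qznddggxtvgdgs" (len 14), cursors c1@7 c3@7 c4@11 c2@13, authorship ...1313...422.
After op 5 (insert('j')): buffer="qznddggjjxtvgjdgjs" (len 18), cursors c1@9 c3@9 c4@14 c2@17, authorship ...131313...44222.
After op 6 (move_left): buffer="qznddggjjxtvgjdgjs" (len 18), cursors c1@8 c3@8 c4@13 c2@16, authorship ...131313...44222.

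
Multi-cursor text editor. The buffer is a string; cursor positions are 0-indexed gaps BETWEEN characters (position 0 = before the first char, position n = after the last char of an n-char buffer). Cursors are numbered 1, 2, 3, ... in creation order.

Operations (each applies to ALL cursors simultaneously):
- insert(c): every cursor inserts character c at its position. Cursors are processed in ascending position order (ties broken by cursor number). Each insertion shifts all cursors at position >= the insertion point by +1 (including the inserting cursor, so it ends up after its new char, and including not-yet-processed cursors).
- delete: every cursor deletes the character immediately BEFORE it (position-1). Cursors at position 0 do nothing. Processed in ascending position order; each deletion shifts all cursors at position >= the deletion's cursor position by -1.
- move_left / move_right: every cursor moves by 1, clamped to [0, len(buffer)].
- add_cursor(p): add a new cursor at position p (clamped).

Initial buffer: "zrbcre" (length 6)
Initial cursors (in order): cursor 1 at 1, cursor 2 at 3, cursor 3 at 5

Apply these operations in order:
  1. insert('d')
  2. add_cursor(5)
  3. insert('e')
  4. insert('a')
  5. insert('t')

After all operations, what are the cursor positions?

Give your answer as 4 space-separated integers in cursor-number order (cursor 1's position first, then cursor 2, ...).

Answer: 5 14 20 14

Derivation:
After op 1 (insert('d')): buffer="zdrbdcrde" (len 9), cursors c1@2 c2@5 c3@8, authorship .1..2..3.
After op 2 (add_cursor(5)): buffer="zdrbdcrde" (len 9), cursors c1@2 c2@5 c4@5 c3@8, authorship .1..2..3.
After op 3 (insert('e')): buffer="zderbdeecrdee" (len 13), cursors c1@3 c2@8 c4@8 c3@12, authorship .11..224..33.
After op 4 (insert('a')): buffer="zdearbdeeaacrdeae" (len 17), cursors c1@4 c2@11 c4@11 c3@16, authorship .111..22424..333.
After op 5 (insert('t')): buffer="zdeatrbdeeaattcrdeate" (len 21), cursors c1@5 c2@14 c4@14 c3@20, authorship .1111..2242424..3333.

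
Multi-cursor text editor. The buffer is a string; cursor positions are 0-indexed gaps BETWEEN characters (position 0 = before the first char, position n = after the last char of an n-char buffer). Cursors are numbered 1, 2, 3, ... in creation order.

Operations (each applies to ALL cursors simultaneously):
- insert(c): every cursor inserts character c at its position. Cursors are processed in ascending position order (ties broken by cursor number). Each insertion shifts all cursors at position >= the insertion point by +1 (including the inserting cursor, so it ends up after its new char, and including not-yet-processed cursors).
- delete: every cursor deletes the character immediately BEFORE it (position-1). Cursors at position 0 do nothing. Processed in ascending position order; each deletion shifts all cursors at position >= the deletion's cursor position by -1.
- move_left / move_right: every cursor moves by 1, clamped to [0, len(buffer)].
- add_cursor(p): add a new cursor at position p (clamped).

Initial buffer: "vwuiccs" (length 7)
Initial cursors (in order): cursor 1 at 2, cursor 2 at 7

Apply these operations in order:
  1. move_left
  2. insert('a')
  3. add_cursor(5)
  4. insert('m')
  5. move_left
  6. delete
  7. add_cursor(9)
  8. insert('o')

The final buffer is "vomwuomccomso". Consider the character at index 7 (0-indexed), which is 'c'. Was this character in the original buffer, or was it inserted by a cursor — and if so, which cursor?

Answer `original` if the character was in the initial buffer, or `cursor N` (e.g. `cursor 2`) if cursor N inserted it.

Answer: original

Derivation:
After op 1 (move_left): buffer="vwuiccs" (len 7), cursors c1@1 c2@6, authorship .......
After op 2 (insert('a')): buffer="vawuiccas" (len 9), cursors c1@2 c2@8, authorship .1.....2.
After op 3 (add_cursor(5)): buffer="vawuiccas" (len 9), cursors c1@2 c3@5 c2@8, authorship .1.....2.
After op 4 (insert('m')): buffer="vamwuimccams" (len 12), cursors c1@3 c3@7 c2@11, authorship .11...3..22.
After op 5 (move_left): buffer="vamwuimccams" (len 12), cursors c1@2 c3@6 c2@10, authorship .11...3..22.
After op 6 (delete): buffer="vmwumccms" (len 9), cursors c1@1 c3@4 c2@7, authorship .1..3..2.
After op 7 (add_cursor(9)): buffer="vmwumccms" (len 9), cursors c1@1 c3@4 c2@7 c4@9, authorship .1..3..2.
After op 8 (insert('o')): buffer="vomwuomccomso" (len 13), cursors c1@2 c3@6 c2@10 c4@13, authorship .11..33..22.4
Authorship (.=original, N=cursor N): . 1 1 . . 3 3 . . 2 2 . 4
Index 7: author = original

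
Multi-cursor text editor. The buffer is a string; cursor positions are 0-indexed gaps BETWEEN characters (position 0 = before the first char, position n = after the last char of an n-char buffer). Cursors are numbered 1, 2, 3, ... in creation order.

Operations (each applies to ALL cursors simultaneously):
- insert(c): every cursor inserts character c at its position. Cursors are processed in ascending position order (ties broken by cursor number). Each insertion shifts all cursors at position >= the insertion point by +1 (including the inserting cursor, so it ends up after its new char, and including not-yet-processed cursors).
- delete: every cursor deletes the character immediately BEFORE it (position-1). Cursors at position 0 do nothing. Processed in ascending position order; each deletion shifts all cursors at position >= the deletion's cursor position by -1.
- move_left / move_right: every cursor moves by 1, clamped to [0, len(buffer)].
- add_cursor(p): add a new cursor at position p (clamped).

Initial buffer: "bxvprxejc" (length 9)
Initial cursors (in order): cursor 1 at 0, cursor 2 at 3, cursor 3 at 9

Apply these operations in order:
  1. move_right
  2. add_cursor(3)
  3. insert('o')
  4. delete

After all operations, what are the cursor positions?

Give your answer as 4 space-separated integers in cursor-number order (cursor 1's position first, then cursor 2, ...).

Answer: 1 4 9 3

Derivation:
After op 1 (move_right): buffer="bxvprxejc" (len 9), cursors c1@1 c2@4 c3@9, authorship .........
After op 2 (add_cursor(3)): buffer="bxvprxejc" (len 9), cursors c1@1 c4@3 c2@4 c3@9, authorship .........
After op 3 (insert('o')): buffer="boxvoporxejco" (len 13), cursors c1@2 c4@5 c2@7 c3@13, authorship .1..4.2.....3
After op 4 (delete): buffer="bxvprxejc" (len 9), cursors c1@1 c4@3 c2@4 c3@9, authorship .........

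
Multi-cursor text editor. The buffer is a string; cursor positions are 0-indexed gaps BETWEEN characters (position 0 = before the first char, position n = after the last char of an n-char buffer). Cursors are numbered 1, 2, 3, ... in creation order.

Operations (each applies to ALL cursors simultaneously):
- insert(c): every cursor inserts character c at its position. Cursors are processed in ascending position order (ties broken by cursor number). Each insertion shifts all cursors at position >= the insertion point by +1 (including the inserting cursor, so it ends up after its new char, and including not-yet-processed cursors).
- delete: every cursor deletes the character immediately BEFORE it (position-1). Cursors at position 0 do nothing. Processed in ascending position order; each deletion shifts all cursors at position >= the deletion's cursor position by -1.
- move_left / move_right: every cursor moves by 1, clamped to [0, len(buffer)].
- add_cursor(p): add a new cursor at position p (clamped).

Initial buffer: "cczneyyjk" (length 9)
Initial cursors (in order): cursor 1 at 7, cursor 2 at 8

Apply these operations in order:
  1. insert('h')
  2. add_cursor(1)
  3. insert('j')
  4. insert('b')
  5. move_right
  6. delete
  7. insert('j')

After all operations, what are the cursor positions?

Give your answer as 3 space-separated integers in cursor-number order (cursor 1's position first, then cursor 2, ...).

After op 1 (insert('h')): buffer="cczneyyhjhk" (len 11), cursors c1@8 c2@10, authorship .......1.2.
After op 2 (add_cursor(1)): buffer="cczneyyhjhk" (len 11), cursors c3@1 c1@8 c2@10, authorship .......1.2.
After op 3 (insert('j')): buffer="cjczneyyhjjhjk" (len 14), cursors c3@2 c1@10 c2@13, authorship .3......11.22.
After op 4 (insert('b')): buffer="cjbczneyyhjbjhjbk" (len 17), cursors c3@3 c1@12 c2@16, authorship .33......111.222.
After op 5 (move_right): buffer="cjbczneyyhjbjhjbk" (len 17), cursors c3@4 c1@13 c2@17, authorship .33......111.222.
After op 6 (delete): buffer="cjbzneyyhjbhjb" (len 14), cursors c3@3 c1@11 c2@14, authorship .33.....111222
After op 7 (insert('j')): buffer="cjbjzneyyhjbjhjbj" (len 17), cursors c3@4 c1@13 c2@17, authorship .333.....11112222

Answer: 13 17 4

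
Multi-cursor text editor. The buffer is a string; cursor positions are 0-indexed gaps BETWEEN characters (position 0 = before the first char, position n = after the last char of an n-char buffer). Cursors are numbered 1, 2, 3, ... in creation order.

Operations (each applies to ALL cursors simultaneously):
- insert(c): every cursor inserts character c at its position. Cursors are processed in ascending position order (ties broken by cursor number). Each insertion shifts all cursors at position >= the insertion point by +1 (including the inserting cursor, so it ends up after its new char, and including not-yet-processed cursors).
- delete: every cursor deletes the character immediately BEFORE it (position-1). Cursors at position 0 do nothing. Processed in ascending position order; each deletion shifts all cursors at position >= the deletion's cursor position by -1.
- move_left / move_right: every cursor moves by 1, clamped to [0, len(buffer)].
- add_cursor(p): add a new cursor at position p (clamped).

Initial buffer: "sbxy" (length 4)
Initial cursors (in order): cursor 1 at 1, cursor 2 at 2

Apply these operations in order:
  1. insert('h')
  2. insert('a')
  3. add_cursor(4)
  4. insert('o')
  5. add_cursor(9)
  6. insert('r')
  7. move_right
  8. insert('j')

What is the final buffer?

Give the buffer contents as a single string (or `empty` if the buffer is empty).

Answer: shaorbjorhjaorrxjjy

Derivation:
After op 1 (insert('h')): buffer="shbhxy" (len 6), cursors c1@2 c2@4, authorship .1.2..
After op 2 (insert('a')): buffer="shabhaxy" (len 8), cursors c1@3 c2@6, authorship .11.22..
After op 3 (add_cursor(4)): buffer="shabhaxy" (len 8), cursors c1@3 c3@4 c2@6, authorship .11.22..
After op 4 (insert('o')): buffer="shaobohaoxy" (len 11), cursors c1@4 c3@6 c2@9, authorship .111.3222..
After op 5 (add_cursor(9)): buffer="shaobohaoxy" (len 11), cursors c1@4 c3@6 c2@9 c4@9, authorship .111.3222..
After op 6 (insert('r')): buffer="shaorborhaorrxy" (len 15), cursors c1@5 c3@8 c2@13 c4@13, authorship .1111.3322224..
After op 7 (move_right): buffer="shaorborhaorrxy" (len 15), cursors c1@6 c3@9 c2@14 c4@14, authorship .1111.3322224..
After op 8 (insert('j')): buffer="shaorbjorhjaorrxjjy" (len 19), cursors c1@7 c3@11 c2@18 c4@18, authorship .1111.133232224.24.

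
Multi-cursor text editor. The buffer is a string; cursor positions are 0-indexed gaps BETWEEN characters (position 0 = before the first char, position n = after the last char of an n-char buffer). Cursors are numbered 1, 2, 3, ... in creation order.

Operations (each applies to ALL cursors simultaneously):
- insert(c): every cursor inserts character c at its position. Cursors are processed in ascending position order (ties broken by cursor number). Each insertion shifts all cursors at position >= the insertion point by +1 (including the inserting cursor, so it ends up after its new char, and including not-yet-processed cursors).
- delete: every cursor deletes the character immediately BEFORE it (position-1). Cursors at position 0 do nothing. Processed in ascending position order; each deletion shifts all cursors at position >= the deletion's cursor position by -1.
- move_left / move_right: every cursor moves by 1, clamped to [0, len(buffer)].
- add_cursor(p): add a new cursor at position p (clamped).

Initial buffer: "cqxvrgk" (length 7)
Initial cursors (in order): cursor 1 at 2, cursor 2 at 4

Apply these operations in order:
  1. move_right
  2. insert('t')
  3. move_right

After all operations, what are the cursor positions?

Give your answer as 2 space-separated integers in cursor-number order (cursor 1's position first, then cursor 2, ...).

After op 1 (move_right): buffer="cqxvrgk" (len 7), cursors c1@3 c2@5, authorship .......
After op 2 (insert('t')): buffer="cqxtvrtgk" (len 9), cursors c1@4 c2@7, authorship ...1..2..
After op 3 (move_right): buffer="cqxtvrtgk" (len 9), cursors c1@5 c2@8, authorship ...1..2..

Answer: 5 8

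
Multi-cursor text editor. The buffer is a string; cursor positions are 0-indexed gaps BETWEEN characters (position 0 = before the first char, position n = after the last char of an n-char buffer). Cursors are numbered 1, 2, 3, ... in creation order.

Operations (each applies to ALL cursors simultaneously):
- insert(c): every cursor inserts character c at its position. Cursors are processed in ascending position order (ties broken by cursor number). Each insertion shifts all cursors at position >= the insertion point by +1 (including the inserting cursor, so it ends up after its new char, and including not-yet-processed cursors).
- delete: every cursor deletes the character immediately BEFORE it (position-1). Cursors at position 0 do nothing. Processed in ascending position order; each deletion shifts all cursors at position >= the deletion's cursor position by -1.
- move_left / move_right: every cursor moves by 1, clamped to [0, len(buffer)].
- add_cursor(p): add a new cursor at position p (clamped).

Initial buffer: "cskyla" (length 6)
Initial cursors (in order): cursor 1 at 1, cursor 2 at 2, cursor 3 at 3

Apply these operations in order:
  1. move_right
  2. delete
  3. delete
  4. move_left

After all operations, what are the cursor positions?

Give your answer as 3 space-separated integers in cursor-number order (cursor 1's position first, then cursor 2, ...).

Answer: 0 0 0

Derivation:
After op 1 (move_right): buffer="cskyla" (len 6), cursors c1@2 c2@3 c3@4, authorship ......
After op 2 (delete): buffer="cla" (len 3), cursors c1@1 c2@1 c3@1, authorship ...
After op 3 (delete): buffer="la" (len 2), cursors c1@0 c2@0 c3@0, authorship ..
After op 4 (move_left): buffer="la" (len 2), cursors c1@0 c2@0 c3@0, authorship ..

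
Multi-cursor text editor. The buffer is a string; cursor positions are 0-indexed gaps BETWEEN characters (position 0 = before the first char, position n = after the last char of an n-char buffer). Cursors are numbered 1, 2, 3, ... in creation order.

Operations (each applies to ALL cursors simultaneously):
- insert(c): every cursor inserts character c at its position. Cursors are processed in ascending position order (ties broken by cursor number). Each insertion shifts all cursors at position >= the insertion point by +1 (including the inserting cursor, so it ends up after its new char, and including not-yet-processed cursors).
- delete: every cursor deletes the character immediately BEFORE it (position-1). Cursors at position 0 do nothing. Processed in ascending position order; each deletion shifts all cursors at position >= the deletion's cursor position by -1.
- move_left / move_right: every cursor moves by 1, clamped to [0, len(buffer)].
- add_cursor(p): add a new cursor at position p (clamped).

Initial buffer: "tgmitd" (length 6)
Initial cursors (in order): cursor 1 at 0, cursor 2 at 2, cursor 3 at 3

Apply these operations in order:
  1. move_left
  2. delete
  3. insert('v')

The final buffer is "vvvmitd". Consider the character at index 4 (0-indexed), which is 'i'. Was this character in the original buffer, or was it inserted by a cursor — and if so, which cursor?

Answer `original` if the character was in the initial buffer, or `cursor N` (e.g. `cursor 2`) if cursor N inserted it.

After op 1 (move_left): buffer="tgmitd" (len 6), cursors c1@0 c2@1 c3@2, authorship ......
After op 2 (delete): buffer="mitd" (len 4), cursors c1@0 c2@0 c3@0, authorship ....
After op 3 (insert('v')): buffer="vvvmitd" (len 7), cursors c1@3 c2@3 c3@3, authorship 123....
Authorship (.=original, N=cursor N): 1 2 3 . . . .
Index 4: author = original

Answer: original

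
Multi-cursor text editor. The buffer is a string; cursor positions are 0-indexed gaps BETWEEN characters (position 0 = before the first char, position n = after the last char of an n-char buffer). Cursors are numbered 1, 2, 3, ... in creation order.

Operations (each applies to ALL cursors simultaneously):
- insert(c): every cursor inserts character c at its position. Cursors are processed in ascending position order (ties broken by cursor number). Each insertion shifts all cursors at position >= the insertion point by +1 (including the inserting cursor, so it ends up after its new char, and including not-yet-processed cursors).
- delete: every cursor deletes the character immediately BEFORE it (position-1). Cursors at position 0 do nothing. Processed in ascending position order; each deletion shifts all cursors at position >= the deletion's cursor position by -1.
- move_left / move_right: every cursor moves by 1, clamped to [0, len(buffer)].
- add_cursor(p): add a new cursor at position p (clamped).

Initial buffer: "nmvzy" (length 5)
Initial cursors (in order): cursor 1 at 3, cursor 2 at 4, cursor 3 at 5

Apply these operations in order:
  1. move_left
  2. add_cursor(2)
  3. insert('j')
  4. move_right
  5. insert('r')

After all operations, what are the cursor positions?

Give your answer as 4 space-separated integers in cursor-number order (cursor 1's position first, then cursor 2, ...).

After op 1 (move_left): buffer="nmvzy" (len 5), cursors c1@2 c2@3 c3@4, authorship .....
After op 2 (add_cursor(2)): buffer="nmvzy" (len 5), cursors c1@2 c4@2 c2@3 c3@4, authorship .....
After op 3 (insert('j')): buffer="nmjjvjzjy" (len 9), cursors c1@4 c4@4 c2@6 c3@8, authorship ..14.2.3.
After op 4 (move_right): buffer="nmjjvjzjy" (len 9), cursors c1@5 c4@5 c2@7 c3@9, authorship ..14.2.3.
After op 5 (insert('r')): buffer="nmjjvrrjzrjyr" (len 13), cursors c1@7 c4@7 c2@10 c3@13, authorship ..14.142.23.3

Answer: 7 10 13 7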